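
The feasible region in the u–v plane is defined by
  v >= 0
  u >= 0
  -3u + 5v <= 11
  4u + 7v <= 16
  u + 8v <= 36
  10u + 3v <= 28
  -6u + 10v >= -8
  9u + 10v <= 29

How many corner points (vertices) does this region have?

6

Intersecting each pair of boundary lines and keeping only the points that satisfy every inequality leaves:
  (0, 0)
  (4/3, 0)
  (0, 11/5)
  (3/41, 92/41)
  (43/23, 28/23)
  (37/15, 17/25)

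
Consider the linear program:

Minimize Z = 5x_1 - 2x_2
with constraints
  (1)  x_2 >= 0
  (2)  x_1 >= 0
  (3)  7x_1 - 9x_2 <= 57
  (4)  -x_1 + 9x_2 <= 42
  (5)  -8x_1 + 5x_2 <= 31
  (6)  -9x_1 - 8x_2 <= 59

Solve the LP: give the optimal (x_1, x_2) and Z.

Extreme points and Z = 5x_1 - 2x_2:
  (0, 0) → Z = 0
  (57/7, 0) → Z = 285/7
  (0, 14/3) → Z = -28/3
  (33/2, 13/2) → Z = 139/2

The binding constraints are x_1 = 0 and -x_1 + 9x_2 = 42.
Solving simultaneously gives x_1 = 0, x_2 = 14/3.

x_1 = 0, x_2 = 14/3, minimum Z = -28/3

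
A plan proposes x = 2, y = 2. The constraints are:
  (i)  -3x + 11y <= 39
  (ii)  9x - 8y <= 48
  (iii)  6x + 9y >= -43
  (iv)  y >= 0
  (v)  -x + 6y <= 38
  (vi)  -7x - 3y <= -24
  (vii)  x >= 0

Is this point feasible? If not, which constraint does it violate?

Constraint (vi): -7x - 3y = -20, which is not ≤ -24. All other constraints are satisfied.

not feasible — violates (vi)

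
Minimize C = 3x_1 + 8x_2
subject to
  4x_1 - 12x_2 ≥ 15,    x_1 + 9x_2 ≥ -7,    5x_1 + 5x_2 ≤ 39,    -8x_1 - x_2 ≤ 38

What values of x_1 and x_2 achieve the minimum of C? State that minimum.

Extreme points and C = 3x_1 + 8x_2:
  (17/16, -43/48) → C = -191/48
  (543/80, 81/80) → C = 2277/80
  (193/20, -37/20) → C = 283/20

x_1 = 17/16, x_2 = -43/48, minimum C = -191/48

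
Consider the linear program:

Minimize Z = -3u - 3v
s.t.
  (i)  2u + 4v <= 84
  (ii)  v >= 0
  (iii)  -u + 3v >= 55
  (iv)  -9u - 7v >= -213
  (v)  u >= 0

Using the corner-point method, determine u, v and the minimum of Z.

u = 16/5, v = 97/5, minimum Z = -339/5

The binding constraints are 2u + 4v = 84 and -u + 3v = 55.
Solving simultaneously gives u = 16/5, v = 97/5.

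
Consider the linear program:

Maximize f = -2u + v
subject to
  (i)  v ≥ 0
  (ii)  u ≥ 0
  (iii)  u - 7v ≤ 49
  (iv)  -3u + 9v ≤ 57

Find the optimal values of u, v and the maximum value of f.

Extreme points and f = -2u + v:
  (0, 0) → f = 0
  (49, 0) → f = -98
  (0, 19/3) → f = 19/3
The feasible region is unbounded (it extends along (7, 1), (3, 1)), but f strictly decreases along every unbounded feasible direction, so there is no improving ray and the maximum is attained at a vertex.

At the optimal vertex, u = 0 and -3u + 9v = 57.
Solving simultaneously gives u = 0, v = 19/3.

u = 0, v = 19/3, maximum f = 19/3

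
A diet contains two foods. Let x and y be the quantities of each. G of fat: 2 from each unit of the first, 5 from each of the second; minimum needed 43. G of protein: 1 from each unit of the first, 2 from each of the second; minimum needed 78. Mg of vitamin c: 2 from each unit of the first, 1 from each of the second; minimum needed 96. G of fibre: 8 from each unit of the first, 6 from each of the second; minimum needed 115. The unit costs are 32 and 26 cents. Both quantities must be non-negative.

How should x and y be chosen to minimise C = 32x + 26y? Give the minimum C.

x = 38, y = 20, minimum C = 1736

Vertices and C = 32x + 26y:
  (0, 96) → C = 2496
  (78, 0) → C = 2496
  (38, 20) → C = 1736
The feasible region is unbounded (it extends along (0, 1), (1, 0)), but C strictly increases along every unbounded feasible direction, so there is no improving ray and the minimum is attained at a vertex.

The binding constraints are x + 2y = 78 and 2x + y = 96.
Solving simultaneously gives x = 38, y = 20.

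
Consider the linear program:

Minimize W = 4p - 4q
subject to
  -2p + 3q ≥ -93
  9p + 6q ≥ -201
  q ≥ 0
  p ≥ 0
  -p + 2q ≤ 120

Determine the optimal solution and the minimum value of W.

p = 0, q = 60, minimum W = -240

Extreme points and W = 4p - 4q:
  (93/2, 0) → W = 186
  (546, 333) → W = 852
  (0, 0) → W = 0
  (0, 60) → W = -240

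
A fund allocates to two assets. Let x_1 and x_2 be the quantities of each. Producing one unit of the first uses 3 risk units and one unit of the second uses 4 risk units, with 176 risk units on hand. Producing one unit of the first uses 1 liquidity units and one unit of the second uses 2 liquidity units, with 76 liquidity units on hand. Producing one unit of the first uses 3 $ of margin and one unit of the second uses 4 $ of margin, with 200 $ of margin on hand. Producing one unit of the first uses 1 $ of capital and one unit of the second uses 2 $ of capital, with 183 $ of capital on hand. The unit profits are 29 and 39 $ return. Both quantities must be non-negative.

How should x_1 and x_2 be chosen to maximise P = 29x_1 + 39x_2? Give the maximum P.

x_1 = 24, x_2 = 26, maximum P = 1710

Extreme points and P = 29x_1 + 39x_2:
  (0, 0) → P = 0
  (0, 38) → P = 1482
  (176/3, 0) → P = 5104/3
  (24, 26) → P = 1710

At the optimal vertex, 3x_1 + 4x_2 = 176 and x_1 + 2x_2 = 76.
Solving simultaneously gives x_1 = 24, x_2 = 26.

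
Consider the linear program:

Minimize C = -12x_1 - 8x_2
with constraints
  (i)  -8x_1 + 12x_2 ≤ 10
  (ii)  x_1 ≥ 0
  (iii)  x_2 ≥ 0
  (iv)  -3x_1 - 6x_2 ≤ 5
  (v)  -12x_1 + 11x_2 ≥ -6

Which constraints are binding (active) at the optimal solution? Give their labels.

Extreme points and C = -12x_1 - 8x_2:
  (0, 5/6) → C = -20/3
  (13/4, 3) → C = -63
  (0, 0) → C = 0
  (1/2, 0) → C = -6

The minimum is at (13/4, 3). Substituting into each constraint, equality holds for (i) and (v); the remaining constraints have slack.

(i) and (v)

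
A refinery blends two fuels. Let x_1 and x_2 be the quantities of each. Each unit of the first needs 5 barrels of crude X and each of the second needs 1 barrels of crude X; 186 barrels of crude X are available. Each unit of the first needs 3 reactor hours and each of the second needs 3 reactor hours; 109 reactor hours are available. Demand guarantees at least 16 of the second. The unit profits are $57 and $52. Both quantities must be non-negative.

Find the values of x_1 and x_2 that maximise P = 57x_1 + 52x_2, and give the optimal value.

x_1 = 61/3, x_2 = 16, maximum P = 1991

Feasible corners and P = 57x_1 + 52x_2:
  (0, 109/3) → P = 5668/3
  (0, 16) → P = 832
  (61/3, 16) → P = 1991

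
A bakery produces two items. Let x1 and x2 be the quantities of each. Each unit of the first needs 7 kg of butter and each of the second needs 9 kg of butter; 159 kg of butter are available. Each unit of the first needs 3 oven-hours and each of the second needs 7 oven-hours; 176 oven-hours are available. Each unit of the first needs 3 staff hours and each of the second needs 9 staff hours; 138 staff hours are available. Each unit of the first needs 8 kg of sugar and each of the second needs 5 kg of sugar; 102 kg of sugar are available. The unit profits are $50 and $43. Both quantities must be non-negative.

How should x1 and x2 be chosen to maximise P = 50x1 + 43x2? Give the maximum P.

x1 = 4, x2 = 14, maximum P = 802

Corner points and P = 50x1 + 43x2:
  (0, 0) → P = 0
  (0, 46/3) → P = 1978/3
  (51/4, 0) → P = 1275/2
  (4, 14) → P = 802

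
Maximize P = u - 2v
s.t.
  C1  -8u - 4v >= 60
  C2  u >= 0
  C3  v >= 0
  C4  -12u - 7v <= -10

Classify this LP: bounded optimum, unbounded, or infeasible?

The boundaries -8u - 4v = 60 and -12u - 7v = -10 meet at (-115/2, 100), but that point violates u ≥ 0. Every candidate vertex is excluded by some other constraint, so the feasible region is empty.

infeasible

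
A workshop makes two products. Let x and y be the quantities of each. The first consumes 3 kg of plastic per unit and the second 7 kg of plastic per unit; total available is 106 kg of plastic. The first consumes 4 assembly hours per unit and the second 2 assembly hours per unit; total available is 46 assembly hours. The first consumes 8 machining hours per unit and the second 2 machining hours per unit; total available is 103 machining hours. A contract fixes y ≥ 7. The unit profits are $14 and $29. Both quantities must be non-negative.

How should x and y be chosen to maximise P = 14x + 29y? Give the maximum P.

Corner points and P = 14x + 29y:
  (0, 106/7) → P = 3074/7
  (0, 7) → P = 203
  (5, 13) → P = 447
  (8, 7) → P = 315

At the optimal vertex, 3x + 7y = 106 and 4x + 2y = 46.
Solving simultaneously gives x = 5, y = 13.

x = 5, y = 13, maximum P = 447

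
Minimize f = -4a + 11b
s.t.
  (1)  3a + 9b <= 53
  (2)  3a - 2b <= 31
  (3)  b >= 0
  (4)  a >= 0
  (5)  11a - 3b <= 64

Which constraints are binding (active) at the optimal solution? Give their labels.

(3) and (5)

Corner points and f = -4a + 11b:
  (0, 53/9) → f = 583/9
  (245/36, 391/108) → f = 1361/108
  (0, 0) → f = 0
  (64/11, 0) → f = -256/11

The minimum is at (64/11, 0). Substituting into each constraint, equality holds for (3) and (5); the remaining constraints have slack.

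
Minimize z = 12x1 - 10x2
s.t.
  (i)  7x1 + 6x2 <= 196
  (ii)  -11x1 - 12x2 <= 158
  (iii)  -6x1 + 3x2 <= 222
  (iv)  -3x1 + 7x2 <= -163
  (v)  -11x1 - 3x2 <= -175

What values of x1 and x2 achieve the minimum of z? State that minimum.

x1 = 857/43, x2 = -634/43, minimum z = 16624/43

Feasible corners and z = 12x1 - 10x2:
  (550/3, -1631/9) → z = 36110/9
  (2350/67, -553/67) → z = 33730/67
  (26, -37) → z = 682
  (857/43, -634/43) → z = 16624/43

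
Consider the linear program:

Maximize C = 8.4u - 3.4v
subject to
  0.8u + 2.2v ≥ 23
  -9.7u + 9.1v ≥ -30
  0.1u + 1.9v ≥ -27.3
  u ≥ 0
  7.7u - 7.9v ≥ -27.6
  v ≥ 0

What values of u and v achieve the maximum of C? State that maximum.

The binding constraints are -9.7u + 9.1v = -30 and 7.7u - 7.9v = -27.6.
Solving simultaneously gives u = 3051/41, v = 3117/41.

u = 3051/41, v = 3117/41, maximum C = 1833/5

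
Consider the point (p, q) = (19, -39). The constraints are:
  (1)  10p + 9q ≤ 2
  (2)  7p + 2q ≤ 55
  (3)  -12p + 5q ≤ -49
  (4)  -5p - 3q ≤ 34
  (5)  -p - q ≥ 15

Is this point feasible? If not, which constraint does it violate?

feasible

(1): -161 ≤ 2 ✓
(2): 55 ≤ 55 ✓
(3): -423 ≤ -49 ✓
(4): 22 ≤ 34 ✓
(5): 20 ≥ 15 ✓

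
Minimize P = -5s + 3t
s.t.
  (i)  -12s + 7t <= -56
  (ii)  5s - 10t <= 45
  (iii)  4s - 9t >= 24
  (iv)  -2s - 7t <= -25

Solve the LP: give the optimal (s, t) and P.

Extreme points and P = -5s + 3t:
  (33, 12) → P = -129
  (113/11, 7/11) → P = -544/11
  (393/46, 26/23) → P = -1809/46

s = 33, t = 12, minimum P = -129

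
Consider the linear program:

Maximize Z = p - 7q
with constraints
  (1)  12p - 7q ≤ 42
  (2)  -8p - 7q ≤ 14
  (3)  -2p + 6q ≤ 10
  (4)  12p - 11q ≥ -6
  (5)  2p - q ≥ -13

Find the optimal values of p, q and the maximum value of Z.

p = 7/5, q = -18/5, maximum Z = 133/5

Corner points and Z = p - 7q:
  (7/5, -18/5) → Z = 133/5
  (161/29, 102/29) → Z = -553/29
  (-49/43, -30/43) → Z = 161/43
  (37/25, 54/25) → Z = -341/25

At the optimal vertex, 12p - 7q = 42 and -8p - 7q = 14.
Solving simultaneously gives p = 7/5, q = -18/5.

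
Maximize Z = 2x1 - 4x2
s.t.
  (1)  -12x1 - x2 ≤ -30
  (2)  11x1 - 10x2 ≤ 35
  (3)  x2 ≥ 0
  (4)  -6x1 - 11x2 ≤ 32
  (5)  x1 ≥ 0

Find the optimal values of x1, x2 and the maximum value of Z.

Corner points and Z = 2x1 - 4x2:
  (5/2, 0) → Z = 5
  (0, 30) → Z = -120
  (35/11, 0) → Z = 70/11
The feasible region is unbounded (it extends along (0, 1), (10, 11)), but Z strictly decreases along every unbounded feasible direction, so there is no improving ray and the maximum is attained at a vertex.

x1 = 35/11, x2 = 0, maximum Z = 70/11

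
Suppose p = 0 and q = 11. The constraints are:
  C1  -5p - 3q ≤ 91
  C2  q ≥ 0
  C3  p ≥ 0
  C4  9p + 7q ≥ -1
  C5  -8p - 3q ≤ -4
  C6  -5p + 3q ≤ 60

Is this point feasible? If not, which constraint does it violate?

C1: -33 ≤ 91 ✓
C2: 11 ≥ 0 ✓
C3: 0 ≥ 0 ✓
C4: 77 ≥ -1 ✓
C5: -33 ≤ -4 ✓
C6: 33 ≤ 60 ✓

feasible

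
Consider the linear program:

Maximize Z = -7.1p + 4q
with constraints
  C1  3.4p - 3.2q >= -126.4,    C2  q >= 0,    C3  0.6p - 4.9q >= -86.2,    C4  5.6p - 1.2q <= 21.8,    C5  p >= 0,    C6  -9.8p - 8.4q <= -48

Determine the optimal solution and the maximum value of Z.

Extreme points and Z = -7.1p + 4q:
  (10513/1336, 12395/668) → Z = 245177/13360
  (0, 862/49) → Z = 3448/49
  (1003/245, 197/210) → Z = -186059/7350
  (0, 40/7) → Z = 160/7

p = 0, q = 862/49, maximum Z = 3448/49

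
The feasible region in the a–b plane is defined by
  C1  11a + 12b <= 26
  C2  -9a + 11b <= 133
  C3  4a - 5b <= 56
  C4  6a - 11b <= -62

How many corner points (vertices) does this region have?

3

Intersecting each pair of boundary lines and keeping only the points that satisfy every inequality leaves:
  (-1310/229, 1697/229)
  (-458/193, 838/193)
  (-71/3, -80/11)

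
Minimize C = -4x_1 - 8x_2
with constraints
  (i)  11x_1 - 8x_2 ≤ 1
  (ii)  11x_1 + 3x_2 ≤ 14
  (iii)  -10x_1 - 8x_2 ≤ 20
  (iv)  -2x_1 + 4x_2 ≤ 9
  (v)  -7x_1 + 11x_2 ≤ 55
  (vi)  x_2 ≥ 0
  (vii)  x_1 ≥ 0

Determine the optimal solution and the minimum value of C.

x_1 = 29/50, x_2 = 127/50, minimum C = -566/25

Vertices and C = -4x_1 - 8x_2:
  (115/121, 13/11) → C = -1604/121
  (1/11, 0) → C = -4/11
  (29/50, 127/50) → C = -566/25
  (0, 9/4) → C = -18
  (0, 0) → C = 0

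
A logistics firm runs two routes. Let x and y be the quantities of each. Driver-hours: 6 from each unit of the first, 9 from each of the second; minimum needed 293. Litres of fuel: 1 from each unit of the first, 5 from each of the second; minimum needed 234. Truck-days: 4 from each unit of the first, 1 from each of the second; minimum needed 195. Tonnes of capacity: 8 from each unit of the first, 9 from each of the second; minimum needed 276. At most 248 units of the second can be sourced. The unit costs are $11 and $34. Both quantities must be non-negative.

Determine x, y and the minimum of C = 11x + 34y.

x = 39, y = 39, minimum C = 1755

Feasible corners and C = 11x + 34y:
  (0, 195) → C = 6630
  (0, 248) → C = 8432
  (234, 0) → C = 2574
  (39, 39) → C = 1755
The feasible region is unbounded (it extends along (1, 0)), but C strictly increases along every unbounded feasible direction, so there is no improving ray and the minimum is attained at a vertex.

The optimum lies where x + 5y = 234 and 4x + y = 195.
Solving simultaneously gives x = 39, y = 39.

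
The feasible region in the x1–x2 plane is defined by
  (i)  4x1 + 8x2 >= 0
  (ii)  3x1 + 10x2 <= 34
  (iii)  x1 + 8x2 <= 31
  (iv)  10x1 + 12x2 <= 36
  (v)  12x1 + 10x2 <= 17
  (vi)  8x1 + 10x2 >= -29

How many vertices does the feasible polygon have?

Of the 15 pairwise boundary intersections, those satisfying every inequality are:
  (17/7, -17/14)
  (-29/3, 29/6)
  (-19/7, 59/14)
  (-17/9, 119/30)
  (-271/27, 277/54)

5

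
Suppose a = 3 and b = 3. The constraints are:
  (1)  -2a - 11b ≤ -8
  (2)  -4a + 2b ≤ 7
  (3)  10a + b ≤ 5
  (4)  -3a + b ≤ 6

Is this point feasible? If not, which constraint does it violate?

Constraint (3): 10a + b = 33, which is not ≤ 5. All other constraints are satisfied.

not feasible — violates (3)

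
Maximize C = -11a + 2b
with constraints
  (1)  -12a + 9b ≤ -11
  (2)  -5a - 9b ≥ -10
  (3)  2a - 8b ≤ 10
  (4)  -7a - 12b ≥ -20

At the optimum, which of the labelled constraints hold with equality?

Feasible corners and C = -11a + 2b:
  (21/17, 65/153) → C = -1949/153
  (-1/39, -49/39) → C = -29/13
  (85/29, -15/29) → C = -965/29

The maximum is at (-1/39, -49/39). Substituting into each constraint, equality holds for (1) and (3); the remaining constraints have slack.

(1) and (3)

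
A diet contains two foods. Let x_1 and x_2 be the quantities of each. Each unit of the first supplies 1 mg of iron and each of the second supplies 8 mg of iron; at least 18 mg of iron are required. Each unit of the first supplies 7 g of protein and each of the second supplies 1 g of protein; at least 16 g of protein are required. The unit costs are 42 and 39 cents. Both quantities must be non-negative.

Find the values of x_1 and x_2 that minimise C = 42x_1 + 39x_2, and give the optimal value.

x_1 = 2, x_2 = 2, minimum C = 162

Extreme points and C = 42x_1 + 39x_2:
  (0, 16) → C = 624
  (18, 0) → C = 756
  (2, 2) → C = 162
The feasible region is unbounded (it extends along (0, 1), (1, 0)), but C strictly increases along every unbounded feasible direction, so there is no improving ray and the minimum is attained at a vertex.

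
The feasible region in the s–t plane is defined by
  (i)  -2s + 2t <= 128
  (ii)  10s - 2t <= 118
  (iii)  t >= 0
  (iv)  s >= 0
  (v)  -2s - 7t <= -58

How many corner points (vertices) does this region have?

Pairwise boundary intersections that survive every other constraint:
  (123/4, 379/4)
  (0, 64)
  (471/37, 172/37)
  (0, 58/7)

4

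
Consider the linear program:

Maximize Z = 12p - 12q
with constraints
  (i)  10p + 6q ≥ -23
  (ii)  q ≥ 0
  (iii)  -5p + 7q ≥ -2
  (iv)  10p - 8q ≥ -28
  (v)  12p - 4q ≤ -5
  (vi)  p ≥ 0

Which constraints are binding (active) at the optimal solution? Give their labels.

Vertices and Z = 12p - 12q:
  (9/7, 143/28) → Z = -321/7
  (0, 7/2) → Z = -42
  (0, 5/4) → Z = -15

The maximum is at (0, 5/4). Substituting into each constraint, equality holds for (v) and (vi); the remaining constraints have slack.

(v) and (vi)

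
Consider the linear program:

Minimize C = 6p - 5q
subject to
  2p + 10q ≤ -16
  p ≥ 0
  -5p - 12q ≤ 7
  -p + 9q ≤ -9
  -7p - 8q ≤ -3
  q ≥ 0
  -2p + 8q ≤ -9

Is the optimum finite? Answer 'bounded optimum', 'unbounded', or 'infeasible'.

infeasible

The boundaries 2p + 10q = -16 and -5p - 12q = 7 meet at (61/13, -33/13), but that point violates q ≥ 0. Every candidate vertex is excluded by some other constraint, so the feasible region is empty.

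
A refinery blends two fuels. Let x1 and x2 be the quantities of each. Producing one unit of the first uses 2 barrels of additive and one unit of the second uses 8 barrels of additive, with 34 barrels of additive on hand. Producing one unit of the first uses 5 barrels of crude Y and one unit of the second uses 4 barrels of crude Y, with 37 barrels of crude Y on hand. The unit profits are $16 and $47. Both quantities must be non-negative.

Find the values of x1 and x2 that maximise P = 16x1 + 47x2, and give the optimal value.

x1 = 5, x2 = 3, maximum P = 221

At the optimal vertex, 2x1 + 8x2 = 34 and 5x1 + 4x2 = 37.
Solving simultaneously gives x1 = 5, x2 = 3.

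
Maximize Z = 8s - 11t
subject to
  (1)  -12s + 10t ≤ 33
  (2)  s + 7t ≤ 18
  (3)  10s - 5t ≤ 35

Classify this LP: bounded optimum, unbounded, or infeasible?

unbounded

From the feasible point (-51/94, 249/94), moving in the direction (-10, -12) keeps every constraint satisfied while Z increases without bound.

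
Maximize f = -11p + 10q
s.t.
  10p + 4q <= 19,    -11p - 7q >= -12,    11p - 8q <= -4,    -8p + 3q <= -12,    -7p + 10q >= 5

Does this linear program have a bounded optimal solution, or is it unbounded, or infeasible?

infeasible

The boundaries -11p - 7q = -12 and 11p - 8q = -4 meet at (68/165, 16/15), but that point violates -8p + 3q ≤ -12. Every candidate vertex is excluded by some other constraint, so the feasible region is empty.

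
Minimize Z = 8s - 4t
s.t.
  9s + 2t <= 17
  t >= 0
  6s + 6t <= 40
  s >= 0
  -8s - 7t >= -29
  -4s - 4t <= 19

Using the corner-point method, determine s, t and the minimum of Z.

s = 0, t = 29/7, minimum Z = -116/7

Vertices and Z = 8s - 4t:
  (17/9, 0) → Z = 136/9
  (61/47, 125/47) → Z = -12/47
  (0, 0) → Z = 0
  (0, 29/7) → Z = -116/7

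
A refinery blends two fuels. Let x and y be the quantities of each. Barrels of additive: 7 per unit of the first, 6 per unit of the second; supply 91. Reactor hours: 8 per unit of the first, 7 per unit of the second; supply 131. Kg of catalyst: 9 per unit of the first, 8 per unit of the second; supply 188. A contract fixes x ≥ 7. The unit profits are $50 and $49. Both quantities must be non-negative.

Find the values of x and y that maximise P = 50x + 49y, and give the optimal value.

x = 7, y = 7, maximum P = 693

Corner points and P = 50x + 49y:
  (13, 0) → P = 650
  (7, 0) → P = 350
  (7, 7) → P = 693

The binding constraints are 7x + 6y = 91 and x = 7.
Solving simultaneously gives x = 7, y = 7.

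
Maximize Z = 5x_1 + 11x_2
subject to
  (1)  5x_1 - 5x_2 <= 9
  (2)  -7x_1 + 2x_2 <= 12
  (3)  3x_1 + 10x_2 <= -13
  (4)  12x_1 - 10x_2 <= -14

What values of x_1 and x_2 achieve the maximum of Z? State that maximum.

Vertices and Z = 5x_1 + 11x_2:
  (-73/38, -55/76) → Z = -1335/76
  (-2, -1) → Z = -21
  (-9/5, -19/25) → Z = -434/25

x_1 = -9/5, x_2 = -19/25, maximum Z = -434/25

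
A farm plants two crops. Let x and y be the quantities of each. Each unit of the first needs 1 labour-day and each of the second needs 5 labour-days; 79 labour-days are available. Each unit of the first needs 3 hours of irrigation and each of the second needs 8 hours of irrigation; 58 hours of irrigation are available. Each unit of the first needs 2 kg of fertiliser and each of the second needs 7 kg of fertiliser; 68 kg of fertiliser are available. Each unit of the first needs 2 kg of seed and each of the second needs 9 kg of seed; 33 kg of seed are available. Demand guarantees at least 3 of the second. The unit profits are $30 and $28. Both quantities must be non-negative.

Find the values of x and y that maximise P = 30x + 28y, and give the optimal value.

x = 3, y = 3, maximum P = 174

Feasible corners and P = 30x + 28y:
  (0, 11/3) → P = 308/3
  (0, 3) → P = 84
  (3, 3) → P = 174

The optimum lies where 2x + 9y = 33 and y = 3.
Solving simultaneously gives x = 3, y = 3.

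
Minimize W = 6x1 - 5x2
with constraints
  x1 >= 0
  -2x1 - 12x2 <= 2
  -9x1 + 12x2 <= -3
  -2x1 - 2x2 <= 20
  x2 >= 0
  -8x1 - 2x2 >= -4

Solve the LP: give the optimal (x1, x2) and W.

Extreme points and W = 6x1 - 5x2:
  (1/3, 0) → W = 2
  (9/19, 2/19) → W = 44/19
  (1/2, 0) → W = 3

The optimum lies where -9x1 + 12x2 = -3 and x2 = 0.
Solving simultaneously gives x1 = 1/3, x2 = 0.

x1 = 1/3, x2 = 0, minimum W = 2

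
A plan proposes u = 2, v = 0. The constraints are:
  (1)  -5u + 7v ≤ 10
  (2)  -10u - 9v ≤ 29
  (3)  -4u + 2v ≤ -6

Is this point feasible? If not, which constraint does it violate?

feasible

(1): -10 ≤ 10 ✓
(2): -20 ≤ 29 ✓
(3): -8 ≤ -6 ✓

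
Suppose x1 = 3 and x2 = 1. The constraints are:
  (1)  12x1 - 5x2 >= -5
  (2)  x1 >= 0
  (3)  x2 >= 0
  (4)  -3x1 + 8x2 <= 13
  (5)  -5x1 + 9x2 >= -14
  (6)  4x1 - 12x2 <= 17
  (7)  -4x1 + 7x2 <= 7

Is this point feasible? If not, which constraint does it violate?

feasible

(1): 31 ≥ -5 ✓
(2): 3 ≥ 0 ✓
(3): 1 ≥ 0 ✓
(4): -1 ≤ 13 ✓
(5): -6 ≥ -14 ✓
(6): 0 ≤ 17 ✓
(7): -5 ≤ 7 ✓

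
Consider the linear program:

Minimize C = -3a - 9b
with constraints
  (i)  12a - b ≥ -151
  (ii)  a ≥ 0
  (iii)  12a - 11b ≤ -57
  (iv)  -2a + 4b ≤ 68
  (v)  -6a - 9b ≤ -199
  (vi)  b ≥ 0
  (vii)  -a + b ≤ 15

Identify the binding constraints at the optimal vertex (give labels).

(iii) and (iv)

Feasible corners and C = -3a - 9b:
  (20, 27) → C = -303
  (838/87, 455/29) → C = -4933/29
  (92/21, 403/21) → C = -1301/7

The minimum is at (20, 27). Substituting into each constraint, equality holds for (iii) and (iv); the remaining constraints have slack.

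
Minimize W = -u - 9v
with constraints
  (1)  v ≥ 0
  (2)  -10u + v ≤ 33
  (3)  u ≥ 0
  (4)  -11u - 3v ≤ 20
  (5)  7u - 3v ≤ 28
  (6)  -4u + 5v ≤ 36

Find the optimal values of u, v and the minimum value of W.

u = 248/23, v = 364/23, minimum W = -3524/23

Extreme points and W = -u - 9v:
  (0, 0) → W = 0
  (4, 0) → W = -4
  (0, 36/5) → W = -324/5
  (248/23, 364/23) → W = -3524/23

The binding constraints are 7u - 3v = 28 and -4u + 5v = 36.
Solving simultaneously gives u = 248/23, v = 364/23.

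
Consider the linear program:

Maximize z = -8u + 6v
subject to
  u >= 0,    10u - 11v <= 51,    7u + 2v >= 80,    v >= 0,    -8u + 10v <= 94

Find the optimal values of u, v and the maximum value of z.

u = 306/43, v = 649/43, maximum z = 1446/43

Extreme points and z = -8u + 6v:
  (982/97, 443/97) → z = -5198/97
  (386/3, 337/3) → z = -1066/3
  (306/43, 649/43) → z = 1446/43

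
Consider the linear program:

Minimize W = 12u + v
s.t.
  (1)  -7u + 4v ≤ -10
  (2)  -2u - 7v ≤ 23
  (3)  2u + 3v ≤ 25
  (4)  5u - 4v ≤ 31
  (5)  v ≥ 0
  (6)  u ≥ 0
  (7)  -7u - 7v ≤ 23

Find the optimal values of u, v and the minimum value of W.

Corner points and W = 12u + v:
  (130/29, 155/29) → W = 1715/29
  (10/7, 0) → W = 120/7
  (193/23, 63/23) → W = 2379/23
  (31/5, 0) → W = 372/5

The optimum lies where -7u + 4v = -10 and v = 0.
Solving simultaneously gives u = 10/7, v = 0.

u = 10/7, v = 0, minimum W = 120/7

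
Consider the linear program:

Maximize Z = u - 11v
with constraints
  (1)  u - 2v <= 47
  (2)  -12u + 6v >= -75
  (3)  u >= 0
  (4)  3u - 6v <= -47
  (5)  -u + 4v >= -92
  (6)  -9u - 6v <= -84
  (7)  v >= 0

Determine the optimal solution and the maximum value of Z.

Feasible corners and Z = u - 11v:
  (122/9, 263/18) → Z = -883/6
  (0, 14) → Z = -154
  (37/12, 75/8) → Z = -2401/24
The feasible region is unbounded (it extends along (1, 2), (0, 1)), but Z strictly decreases along every unbounded feasible direction, so there is no improving ray and the maximum is attained at a vertex.

At the optimal vertex, 3u - 6v = -47 and -9u - 6v = -84.
Solving simultaneously gives u = 37/12, v = 75/8.

u = 37/12, v = 75/8, maximum Z = -2401/24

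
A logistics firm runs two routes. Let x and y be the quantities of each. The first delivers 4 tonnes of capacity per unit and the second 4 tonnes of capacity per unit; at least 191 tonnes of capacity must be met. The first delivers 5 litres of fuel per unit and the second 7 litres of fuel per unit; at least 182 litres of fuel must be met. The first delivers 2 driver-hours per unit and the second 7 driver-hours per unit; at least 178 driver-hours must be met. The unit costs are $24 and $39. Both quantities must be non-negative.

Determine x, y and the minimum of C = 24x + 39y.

Extreme points and C = 24x + 39y:
  (0, 191/4) → C = 7449/4
  (89, 0) → C = 2136
  (125/4, 33/2) → C = 2787/2
The feasible region is unbounded (it extends along (0, 1), (1, 0)), but C strictly increases along every unbounded feasible direction, so there is no improving ray and the minimum is attained at a vertex.

The optimum lies where 4x + 4y = 191 and 2x + 7y = 178.
Solving simultaneously gives x = 125/4, y = 33/2.

x = 125/4, y = 33/2, minimum C = 2787/2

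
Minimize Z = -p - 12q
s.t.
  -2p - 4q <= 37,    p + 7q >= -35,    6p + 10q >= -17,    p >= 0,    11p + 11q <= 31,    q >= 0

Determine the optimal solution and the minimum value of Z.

p = 0, q = 31/11, minimum Z = -372/11

Feasible corners and Z = -p - 12q:
  (0, 31/11) → Z = -372/11
  (0, 0) → Z = 0
  (31/11, 0) → Z = -31/11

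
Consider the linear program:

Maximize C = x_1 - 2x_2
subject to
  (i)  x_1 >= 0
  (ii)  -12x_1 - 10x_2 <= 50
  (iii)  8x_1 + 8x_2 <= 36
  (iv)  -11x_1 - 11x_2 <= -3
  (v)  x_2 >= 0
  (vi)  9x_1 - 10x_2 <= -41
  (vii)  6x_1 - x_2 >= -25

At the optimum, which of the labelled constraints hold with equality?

(i) and (vi)

Vertices and C = x_1 - 2x_2:
  (0, 9/2) → C = -9
  (0, 41/10) → C = -41/5
  (4/19, 163/38) → C = -159/19

The maximum is at (0, 41/10). Substituting into each constraint, equality holds for (i) and (vi); the remaining constraints have slack.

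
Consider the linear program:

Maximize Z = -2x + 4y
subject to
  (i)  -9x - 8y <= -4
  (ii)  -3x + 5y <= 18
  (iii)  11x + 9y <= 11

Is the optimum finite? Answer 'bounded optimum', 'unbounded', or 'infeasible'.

Vertices and Z = -2x + 4y:
  (-124/69, 58/23) → Z = 944/69
  (52/7, -55/7) → Z = -324/7
  (-107/82, 231/82) → Z = 569/41
The feasible region has finitely many vertices and no improving ray; the maximum is 569/41 at (-107/82, 231/82).

bounded optimum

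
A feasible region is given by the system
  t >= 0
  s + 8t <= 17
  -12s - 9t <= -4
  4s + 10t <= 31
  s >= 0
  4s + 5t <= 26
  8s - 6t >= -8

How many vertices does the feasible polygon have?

7

Intersecting each pair of boundary lines and keeping only the points that satisfy every inequality leaves:
  (1/3, 0)
  (13/2, 0)
  (39/11, 37/22)
  (19/35, 72/35)
  (0, 4/9)
  (21/4, 1)
  (0, 4/3)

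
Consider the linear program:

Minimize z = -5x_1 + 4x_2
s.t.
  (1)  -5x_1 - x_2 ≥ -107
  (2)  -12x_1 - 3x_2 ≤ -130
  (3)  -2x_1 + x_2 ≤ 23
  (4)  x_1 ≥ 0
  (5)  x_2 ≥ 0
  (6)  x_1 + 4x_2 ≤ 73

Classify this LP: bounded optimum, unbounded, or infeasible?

Extreme points and z = -5x_1 + 4x_2:
  (107/5, 0) → z = -107
  (355/19, 258/19) → z = -743/19
  (65/6, 0) → z = -325/6
  (301/45, 746/45) → z = 493/15
The feasible region has finitely many vertices and no improving ray; the minimum is -107 at (107/5, 0).

bounded optimum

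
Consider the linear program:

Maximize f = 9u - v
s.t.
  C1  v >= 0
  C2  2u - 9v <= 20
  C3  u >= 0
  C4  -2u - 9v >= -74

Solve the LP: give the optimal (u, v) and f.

u = 47/2, v = 3, maximum f = 417/2

Feasible corners and f = 9u - v:
  (10, 0) → f = 90
  (0, 0) → f = 0
  (47/2, 3) → f = 417/2
  (0, 74/9) → f = -74/9

The binding constraints are 2u - 9v = 20 and -2u - 9v = -74.
Solving simultaneously gives u = 47/2, v = 3.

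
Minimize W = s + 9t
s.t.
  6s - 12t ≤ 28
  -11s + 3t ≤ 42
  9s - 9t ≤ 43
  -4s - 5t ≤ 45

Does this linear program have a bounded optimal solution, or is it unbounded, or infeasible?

Extreme points and W = s + 9t:
  (44/9, 1/9) → W = 53/9
  (-200/39, -191/39) → W = -1919/39
  (-345/67, -327/67) → W = -3288/67
The feasible region has finitely many vertices and no improving ray; the minimum is -1919/39 at (-200/39, -191/39).

bounded optimum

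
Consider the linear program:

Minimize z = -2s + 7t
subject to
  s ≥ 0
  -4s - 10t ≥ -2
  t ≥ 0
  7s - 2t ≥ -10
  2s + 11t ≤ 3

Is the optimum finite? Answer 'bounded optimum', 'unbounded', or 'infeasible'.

Extreme points and z = -2s + 7t:
  (0, 1/5) → z = 7/5
  (0, 0) → z = 0
  (1/2, 0) → z = -1
The feasible region has finitely many vertices and no improving ray; the minimum is -1 at (1/2, 0).

bounded optimum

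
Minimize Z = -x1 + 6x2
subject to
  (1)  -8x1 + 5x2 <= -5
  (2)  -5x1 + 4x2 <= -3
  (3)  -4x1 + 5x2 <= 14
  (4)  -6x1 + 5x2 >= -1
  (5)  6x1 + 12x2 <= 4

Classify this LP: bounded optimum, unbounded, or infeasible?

infeasible

The boundaries -8x1 + 5x2 = -5 and 6x1 + 12x2 = 4 meet at (40/63, 1/63), but that point violates -6x1 + 5x2 ≥ -1. Every candidate vertex is excluded by some other constraint, so the feasible region is empty.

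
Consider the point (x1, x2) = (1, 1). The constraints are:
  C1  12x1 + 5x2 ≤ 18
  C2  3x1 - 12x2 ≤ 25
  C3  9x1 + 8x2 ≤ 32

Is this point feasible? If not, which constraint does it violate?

feasible

C1: 17 ≤ 18 ✓
C2: -9 ≤ 25 ✓
C3: 17 ≤ 32 ✓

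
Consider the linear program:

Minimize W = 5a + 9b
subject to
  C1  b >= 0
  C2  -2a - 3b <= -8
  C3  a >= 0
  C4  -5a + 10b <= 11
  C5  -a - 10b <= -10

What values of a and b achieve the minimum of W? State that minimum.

Feasible corners and W = 5a + 9b:
  (10, 0) → W = 50
  (47/35, 62/35) → W = 793/35
  (50/17, 12/17) → W = 358/17
The feasible region is unbounded (it extends along (2, 1), (1, 0)), but W strictly increases along every unbounded feasible direction, so there is no improving ray and the minimum is attained at a vertex.

The optimum lies where -2a - 3b = -8 and -a - 10b = -10.
Solving simultaneously gives a = 50/17, b = 12/17.

a = 50/17, b = 12/17, minimum W = 358/17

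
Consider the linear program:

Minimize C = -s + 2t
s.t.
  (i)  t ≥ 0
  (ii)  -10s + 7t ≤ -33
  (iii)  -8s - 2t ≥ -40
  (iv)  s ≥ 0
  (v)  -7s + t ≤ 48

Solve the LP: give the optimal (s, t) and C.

Feasible corners and C = -s + 2t:
  (33/10, 0) → C = -33/10
  (5, 0) → C = -5
  (173/38, 34/19) → C = -37/38

s = 5, t = 0, minimum C = -5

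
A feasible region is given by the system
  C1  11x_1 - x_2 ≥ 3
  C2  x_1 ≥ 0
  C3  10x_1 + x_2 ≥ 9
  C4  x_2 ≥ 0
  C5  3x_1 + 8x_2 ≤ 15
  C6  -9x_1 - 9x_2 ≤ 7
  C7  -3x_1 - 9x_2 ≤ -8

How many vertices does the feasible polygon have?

4

Intersecting each pair of boundary lines and keeping only the points that satisfy every inequality leaves:
  (57/77, 123/77)
  (73/87, 53/87)
  (5, 0)
  (8/3, 0)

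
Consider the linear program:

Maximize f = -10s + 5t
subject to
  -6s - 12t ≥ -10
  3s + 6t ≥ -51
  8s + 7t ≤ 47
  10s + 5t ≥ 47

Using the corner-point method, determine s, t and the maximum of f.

s = 257/45, t = -91/45, maximum f = -605/9

Vertices and f = -10s + 5t:
  (247/27, -101/27) → f = -2975/27
  (257/45, -91/45) → f = -605/9
  (71/3, -61/3) → f = -1015/3
  (179/15, -217/15) → f = -575/3

The binding constraints are -6s - 12t = -10 and 10s + 5t = 47.
Solving simultaneously gives s = 257/45, t = -91/45.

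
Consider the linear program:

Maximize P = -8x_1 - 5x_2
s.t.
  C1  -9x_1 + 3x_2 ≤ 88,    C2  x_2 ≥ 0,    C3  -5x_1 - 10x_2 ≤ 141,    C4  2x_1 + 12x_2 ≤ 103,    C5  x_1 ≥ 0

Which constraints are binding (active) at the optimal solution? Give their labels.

Feasible corners and P = -8x_1 - 5x_2:
  (103/2, 0) → P = -412
  (0, 0) → P = 0
  (0, 103/12) → P = -515/12

The maximum is at (0, 0). Substituting into each constraint, equality holds for C2 and C5; the remaining constraints have slack.

C2 and C5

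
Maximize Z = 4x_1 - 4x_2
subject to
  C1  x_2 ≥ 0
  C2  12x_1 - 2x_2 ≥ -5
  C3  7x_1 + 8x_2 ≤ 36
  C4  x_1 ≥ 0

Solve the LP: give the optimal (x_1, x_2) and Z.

x_1 = 36/7, x_2 = 0, maximum Z = 144/7

Vertices and Z = 4x_1 - 4x_2:
  (36/7, 0) → Z = 144/7
  (0, 0) → Z = 0
  (16/55, 467/110) → Z = -174/11
  (0, 5/2) → Z = -10

The optimum lies where x_2 = 0 and 7x_1 + 8x_2 = 36.
Solving simultaneously gives x_1 = 36/7, x_2 = 0.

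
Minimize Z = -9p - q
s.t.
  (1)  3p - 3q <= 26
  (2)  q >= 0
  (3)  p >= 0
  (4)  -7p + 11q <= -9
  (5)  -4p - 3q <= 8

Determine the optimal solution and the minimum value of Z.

Extreme points and Z = -9p - q:
  (26/3, 0) → Z = -78
  (259/12, 155/12) → Z = -1243/6
  (9/7, 0) → Z = -81/7

The binding constraints are 3p - 3q = 26 and -7p + 11q = -9.
Solving simultaneously gives p = 259/12, q = 155/12.

p = 259/12, q = 155/12, minimum Z = -1243/6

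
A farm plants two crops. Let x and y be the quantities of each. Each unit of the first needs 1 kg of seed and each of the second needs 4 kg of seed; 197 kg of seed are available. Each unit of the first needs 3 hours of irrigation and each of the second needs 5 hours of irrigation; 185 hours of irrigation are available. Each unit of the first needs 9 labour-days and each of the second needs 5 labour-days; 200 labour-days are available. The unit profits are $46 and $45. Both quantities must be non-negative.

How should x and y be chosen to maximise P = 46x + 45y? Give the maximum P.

x = 5/2, y = 71/2, maximum P = 3425/2

Vertices and P = 46x + 45y:
  (0, 0) → P = 0
  (0, 37) → P = 1665
  (200/9, 0) → P = 9200/9
  (5/2, 71/2) → P = 3425/2

The optimum lies where 3x + 5y = 185 and 9x + 5y = 200.
Solving simultaneously gives x = 5/2, y = 71/2.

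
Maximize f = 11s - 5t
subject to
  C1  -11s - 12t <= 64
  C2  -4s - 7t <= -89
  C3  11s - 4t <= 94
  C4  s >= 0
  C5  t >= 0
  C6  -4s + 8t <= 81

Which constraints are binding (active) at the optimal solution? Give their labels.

Vertices and f = 11s - 5t:
  (338/31, 201/31) → f = 2713/31
  (29/12, 34/3) → f = -361/12
  (269/18, 1267/72) → f = 5501/72

The maximum is at (338/31, 201/31). Substituting into each constraint, equality holds for C2 and C3; the remaining constraints have slack.

C2 and C3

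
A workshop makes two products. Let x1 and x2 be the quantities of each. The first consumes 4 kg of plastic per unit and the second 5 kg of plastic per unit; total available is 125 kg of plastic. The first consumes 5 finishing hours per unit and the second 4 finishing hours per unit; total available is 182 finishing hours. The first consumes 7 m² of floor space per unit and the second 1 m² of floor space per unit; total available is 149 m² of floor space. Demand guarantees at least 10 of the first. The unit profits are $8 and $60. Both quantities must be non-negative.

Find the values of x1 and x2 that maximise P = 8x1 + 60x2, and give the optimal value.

Corner points and P = 8x1 + 60x2:
  (149/7, 0) → P = 1192/7
  (10, 0) → P = 80
  (20, 9) → P = 700
  (10, 17) → P = 1100

At the optimal vertex, 4x1 + 5x2 = 125 and x1 = 10.
Solving simultaneously gives x1 = 10, x2 = 17.

x1 = 10, x2 = 17, maximum P = 1100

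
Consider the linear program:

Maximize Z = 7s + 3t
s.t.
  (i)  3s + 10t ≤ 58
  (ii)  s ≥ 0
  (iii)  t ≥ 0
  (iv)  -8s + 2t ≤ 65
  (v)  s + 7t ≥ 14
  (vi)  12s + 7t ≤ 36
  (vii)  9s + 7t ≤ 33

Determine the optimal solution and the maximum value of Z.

s = 2, t = 12/7, maximum Z = 134/7

Extreme points and Z = 7s + 3t:
  (0, 2) → Z = 6
  (0, 33/7) → Z = 99/7
  (2, 12/7) → Z = 134/7
  (1, 24/7) → Z = 121/7

The optimum lies where s + 7t = 14 and 12s + 7t = 36.
Solving simultaneously gives s = 2, t = 12/7.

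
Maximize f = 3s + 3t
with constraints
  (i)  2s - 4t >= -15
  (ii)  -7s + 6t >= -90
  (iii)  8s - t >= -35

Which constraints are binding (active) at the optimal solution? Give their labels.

Extreme points and f = 3s + 3t:
  (225/8, 285/16) → f = 2205/16
  (-25/6, 5/3) → f = -15/2
  (-300/41, -965/41) → f = -3795/41

The maximum is at (225/8, 285/16). Substituting into each constraint, equality holds for (i) and (ii); the remaining constraints have slack.

(i) and (ii)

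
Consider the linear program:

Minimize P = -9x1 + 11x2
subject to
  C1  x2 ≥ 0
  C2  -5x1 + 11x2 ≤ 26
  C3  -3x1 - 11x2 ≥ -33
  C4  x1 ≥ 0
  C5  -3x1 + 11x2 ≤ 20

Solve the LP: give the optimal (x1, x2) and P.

x1 = 11, x2 = 0, minimum P = -99

Corner points and P = -9x1 + 11x2:
  (11, 0) → P = -99
  (0, 0) → P = 0
  (13/6, 53/22) → P = 7
  (0, 20/11) → P = 20

The binding constraints are x2 = 0 and -3x1 - 11x2 = -33.
Solving simultaneously gives x1 = 11, x2 = 0.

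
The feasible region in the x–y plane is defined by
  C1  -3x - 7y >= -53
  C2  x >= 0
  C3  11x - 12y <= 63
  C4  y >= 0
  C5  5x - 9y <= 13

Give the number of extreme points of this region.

4

Pairwise boundary intersections that survive every other constraint:
  (0, 53/7)
  (284/31, 113/31)
  (0, 0)
  (13/5, 0)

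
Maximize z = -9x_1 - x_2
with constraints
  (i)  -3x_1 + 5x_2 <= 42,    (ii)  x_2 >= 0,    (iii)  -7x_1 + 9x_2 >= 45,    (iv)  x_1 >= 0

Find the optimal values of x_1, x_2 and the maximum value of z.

x_1 = 0, x_2 = 5, maximum z = -5

Feasible corners and z = -9x_1 - x_2:
  (153/8, 159/8) → z = -192
  (0, 42/5) → z = -42/5
  (0, 5) → z = -5

The optimum lies where -7x_1 + 9x_2 = 45 and x_1 = 0.
Solving simultaneously gives x_1 = 0, x_2 = 5.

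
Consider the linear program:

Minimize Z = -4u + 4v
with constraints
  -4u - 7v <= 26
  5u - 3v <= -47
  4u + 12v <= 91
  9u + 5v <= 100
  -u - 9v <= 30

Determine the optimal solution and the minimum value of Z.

Vertices and Z = -4u + 4v:
  (-407/47, 58/47) → Z = 1860/47
  (-949/20, 117/5) → Z = 1417/5
  (-97/24, 643/72) → Z = 467/9

At the optimal vertex, -4u - 7v = 26 and 5u - 3v = -47.
Solving simultaneously gives u = -407/47, v = 58/47.

u = -407/47, v = 58/47, minimum Z = 1860/47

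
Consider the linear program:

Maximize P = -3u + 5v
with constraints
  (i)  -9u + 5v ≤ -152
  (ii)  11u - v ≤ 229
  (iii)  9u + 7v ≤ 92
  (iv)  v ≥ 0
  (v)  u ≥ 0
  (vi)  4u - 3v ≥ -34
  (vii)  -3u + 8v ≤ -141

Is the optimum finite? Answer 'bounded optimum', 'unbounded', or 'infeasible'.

The boundaries -9u + 5v = -152 and u = 0 meet at (0, -152/5), but that point violates v ≥ 0. Every candidate vertex is excluded by some other constraint, so the feasible region is empty.

infeasible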